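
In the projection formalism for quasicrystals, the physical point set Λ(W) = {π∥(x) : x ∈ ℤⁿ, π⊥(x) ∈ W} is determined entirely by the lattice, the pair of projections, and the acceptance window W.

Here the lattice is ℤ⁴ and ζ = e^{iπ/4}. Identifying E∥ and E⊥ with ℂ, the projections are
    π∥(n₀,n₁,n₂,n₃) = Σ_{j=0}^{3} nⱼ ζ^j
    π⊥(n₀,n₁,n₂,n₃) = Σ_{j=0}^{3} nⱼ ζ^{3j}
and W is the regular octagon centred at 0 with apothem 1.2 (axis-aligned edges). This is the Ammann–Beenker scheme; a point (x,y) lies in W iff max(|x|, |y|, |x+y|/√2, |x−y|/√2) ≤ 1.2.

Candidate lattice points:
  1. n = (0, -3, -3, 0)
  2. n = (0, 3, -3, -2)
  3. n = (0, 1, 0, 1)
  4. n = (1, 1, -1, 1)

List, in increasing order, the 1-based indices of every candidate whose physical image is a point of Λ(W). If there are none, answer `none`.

π⊥(n) = n₀ + n₁ζ³ + n₂ζ⁶ + n₃ζ⁹ where ζ = e^{iπ/4}.
#1 (0, -3, -3, 0): internal (2.121320, 0.878680); octagon support 2.121320 vs apothem 1.2 → ∉ W
#2 (0, 3, -3, -2): internal (-3.535534, 3.707107); octagon support 5.121320 vs apothem 1.2 → ∉ W
#3 (0, 1, 0, 1): internal (0.000000, 1.414214); octagon support 1.414214 vs apothem 1.2 → ∉ W
#4 (1, 1, -1, 1): internal (1.000000, 2.414214); octagon support 2.414214 vs apothem 1.2 → ∉ W

none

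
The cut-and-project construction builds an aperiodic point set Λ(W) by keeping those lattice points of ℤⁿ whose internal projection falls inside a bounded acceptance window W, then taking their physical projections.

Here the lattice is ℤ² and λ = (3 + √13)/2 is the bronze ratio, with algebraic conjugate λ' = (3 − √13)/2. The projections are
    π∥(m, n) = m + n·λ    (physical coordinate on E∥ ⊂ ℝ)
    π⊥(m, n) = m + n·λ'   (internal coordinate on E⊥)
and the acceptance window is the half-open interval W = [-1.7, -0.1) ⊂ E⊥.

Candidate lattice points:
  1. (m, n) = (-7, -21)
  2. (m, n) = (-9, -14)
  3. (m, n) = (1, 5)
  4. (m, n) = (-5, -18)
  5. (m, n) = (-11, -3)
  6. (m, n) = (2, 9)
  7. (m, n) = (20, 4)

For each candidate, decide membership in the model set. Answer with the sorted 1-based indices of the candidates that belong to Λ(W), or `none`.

Compute λ' = (3−√13)/2 = -0.3028, so π⊥(m,n) = m -0.3028·n.
[1] lift (-7,-21): star map gives -0.6417; window check -1.7 ≤ -0.6417 < -0.1 is true → IN Λ
[2] lift (-9,-14): star map gives -4.7611; window check -1.7 ≤ -4.7611 < -0.1 is false → out
[3] lift (1,5): star map gives -0.5139; window check -1.7 ≤ -0.5139 < -0.1 is true → IN Λ
[4] lift (-5,-18): star map gives 0.4500; window check -1.7 ≤ 0.4500 < -0.1 is false → out
[5] lift (-11,-3): star map gives -10.0917; window check -1.7 ≤ -10.0917 < -0.1 is false → out
[6] lift (2,9): star map gives -0.7250; window check -1.7 ≤ -0.7250 < -0.1 is true → IN Λ
[7] lift (20,4): star map gives 18.7889; window check -1.7 ≤ 18.7889 < -0.1 is false → out

1, 3, 6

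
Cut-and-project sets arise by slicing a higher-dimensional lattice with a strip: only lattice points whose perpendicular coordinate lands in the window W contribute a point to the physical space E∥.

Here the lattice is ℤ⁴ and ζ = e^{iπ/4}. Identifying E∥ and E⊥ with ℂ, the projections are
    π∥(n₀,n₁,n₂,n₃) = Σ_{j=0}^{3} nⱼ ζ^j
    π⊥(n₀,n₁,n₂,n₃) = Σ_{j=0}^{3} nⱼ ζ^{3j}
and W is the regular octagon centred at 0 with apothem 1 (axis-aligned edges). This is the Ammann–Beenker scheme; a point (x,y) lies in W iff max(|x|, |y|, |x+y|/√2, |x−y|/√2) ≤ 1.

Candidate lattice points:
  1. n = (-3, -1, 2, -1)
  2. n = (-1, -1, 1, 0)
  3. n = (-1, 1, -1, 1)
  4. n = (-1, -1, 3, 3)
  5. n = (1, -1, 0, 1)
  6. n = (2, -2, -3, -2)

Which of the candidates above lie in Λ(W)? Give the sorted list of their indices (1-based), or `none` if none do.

With ζ = e^{iπ/4} the internal vectors are ζ^0,ζ^3,ζ^6,ζ^9.
candidate 1: n = (-3, -1, 2, -1) → π⊥ ≈ (-3.000000, -3.414214); max(|x|,|y|,|x±y|/√2) = 4.535534 > 1 ⇒ ∉ W
candidate 2: n = (-1, -1, 1, 0) → π⊥ ≈ (-0.292893, -1.707107); max(|x|,|y|,|x±y|/√2) = 1.707107 > 1 ⇒ ∉ W
candidate 3: n = (-1, 1, -1, 1) → π⊥ ≈ (-1.000000, +2.414214); max(|x|,|y|,|x±y|/√2) = 2.414214 > 1 ⇒ ∉ W
candidate 4: n = (-1, -1, 3, 3) → π⊥ ≈ (+1.828427, -1.585786); max(|x|,|y|,|x±y|/√2) = 2.414214 > 1 ⇒ ∉ W
candidate 5: n = (1, -1, 0, 1) → π⊥ ≈ (+2.414214, +0.000000); max(|x|,|y|,|x±y|/√2) = 2.414214 > 1 ⇒ ∉ W
candidate 6: n = (2, -2, -3, -2) → π⊥ ≈ (+2.000000, +0.171573); max(|x|,|y|,|x±y|/√2) = 2.000000 > 1 ⇒ ∉ W

none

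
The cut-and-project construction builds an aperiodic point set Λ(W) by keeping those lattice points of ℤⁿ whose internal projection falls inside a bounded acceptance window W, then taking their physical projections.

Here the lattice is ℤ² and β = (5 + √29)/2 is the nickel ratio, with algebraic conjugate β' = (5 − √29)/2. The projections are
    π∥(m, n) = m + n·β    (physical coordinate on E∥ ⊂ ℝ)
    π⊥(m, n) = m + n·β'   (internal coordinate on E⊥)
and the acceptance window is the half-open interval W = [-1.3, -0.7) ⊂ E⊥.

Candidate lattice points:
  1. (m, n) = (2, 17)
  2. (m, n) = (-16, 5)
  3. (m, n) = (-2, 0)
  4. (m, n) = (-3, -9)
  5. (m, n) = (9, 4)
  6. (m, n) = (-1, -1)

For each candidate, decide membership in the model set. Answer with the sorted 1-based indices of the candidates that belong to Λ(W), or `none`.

Compute β' = (5−√29)/2 = -0.192582, so π⊥(m,n) = m -0.192582·n.
#1 (2,17): internal coord 2 + (17)·β' = -1.273901; -1.273901 ∈ [-1.3, -0.7) → IN Λ
#2 (-16,5): internal coord -16 + (5)·β' = -16.962912; -16.962912 ∉ [-1.3, -0.7) → out
#3 (-2,0): internal coord -2 + (0)·β' = -2.000000; -2.000000 ∉ [-1.3, -0.7) → out
#4 (-3,-9): internal coord -3 + (-9)·β' = -1.266758; -1.266758 ∈ [-1.3, -0.7) → IN Λ
#5 (9,4): internal coord 9 + (4)·β' = +8.229670; +8.229670 ∉ [-1.3, -0.7) → out
#6 (-1,-1): internal coord -1 + (-1)·β' = -0.807418; -0.807418 ∈ [-1.3, -0.7) → IN Λ

1, 4, 6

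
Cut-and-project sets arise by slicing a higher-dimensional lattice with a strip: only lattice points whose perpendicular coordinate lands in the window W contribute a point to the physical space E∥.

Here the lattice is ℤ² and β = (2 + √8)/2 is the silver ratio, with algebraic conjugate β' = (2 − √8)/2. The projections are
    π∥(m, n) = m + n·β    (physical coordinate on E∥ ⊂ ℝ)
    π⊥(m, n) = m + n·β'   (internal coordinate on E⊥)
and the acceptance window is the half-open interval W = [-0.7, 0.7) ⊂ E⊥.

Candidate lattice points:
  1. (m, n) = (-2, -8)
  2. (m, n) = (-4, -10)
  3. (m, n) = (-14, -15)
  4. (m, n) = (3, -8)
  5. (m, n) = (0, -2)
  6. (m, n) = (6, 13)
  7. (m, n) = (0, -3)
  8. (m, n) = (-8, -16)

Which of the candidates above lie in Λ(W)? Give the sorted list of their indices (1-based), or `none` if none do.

2, 6

Numerically β ≈ 2.4142 and β' = −1/β ≈ -0.4142.
[1] lift (-2,-8): star map gives 1.3137; window check -0.7 ≤ 1.3137 < 0.7 is false → out
[2] lift (-4,-10): star map gives 0.1421; window check -0.7 ≤ 0.1421 < 0.7 is true → IN Λ
[3] lift (-14,-15): star map gives -7.7868; window check -0.7 ≤ -7.7868 < 0.7 is false → out
[4] lift (3,-8): star map gives 6.3137; window check -0.7 ≤ 6.3137 < 0.7 is false → out
[5] lift (0,-2): star map gives 0.8284; window check -0.7 ≤ 0.8284 < 0.7 is false → out
[6] lift (6,13): star map gives 0.6152; window check -0.7 ≤ 0.6152 < 0.7 is true → IN Λ
[7] lift (0,-3): star map gives 1.2426; window check -0.7 ≤ 1.2426 < 0.7 is false → out
[8] lift (-8,-16): star map gives -1.3726; window check -0.7 ≤ -1.3726 < 0.7 is false → out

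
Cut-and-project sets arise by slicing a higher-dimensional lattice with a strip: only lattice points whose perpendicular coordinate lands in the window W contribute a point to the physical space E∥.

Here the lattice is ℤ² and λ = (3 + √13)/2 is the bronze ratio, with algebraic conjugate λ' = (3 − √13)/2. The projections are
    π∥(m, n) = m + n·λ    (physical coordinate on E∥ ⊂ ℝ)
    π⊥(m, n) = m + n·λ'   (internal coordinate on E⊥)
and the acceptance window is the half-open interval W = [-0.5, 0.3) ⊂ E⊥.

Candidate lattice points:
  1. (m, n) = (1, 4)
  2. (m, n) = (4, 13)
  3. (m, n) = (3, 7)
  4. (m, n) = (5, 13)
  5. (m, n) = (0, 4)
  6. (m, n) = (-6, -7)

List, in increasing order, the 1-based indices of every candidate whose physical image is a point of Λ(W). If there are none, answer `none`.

1, 2

Compute λ' = (3−√13)/2 = -0.3028, so π⊥(m,n) = m -0.3028·n.
candidate 1: (m,n)=(1,4) → π∥ = 1+4·λ ≈ 14.2111, π⊥ = 1+4·λ' ≈ -0.2111 ∈ [-0.5, 0.3) ⇒ IN Λ
candidate 2: (m,n)=(4,13) → π∥ = 4+13·λ ≈ 46.9361, π⊥ = 4+13·λ' ≈ 0.0639 ∈ [-0.5, 0.3) ⇒ IN Λ
candidate 3: (m,n)=(3,7) → π∥ = 3+7·λ ≈ 26.1194, π⊥ = 3+7·λ' ≈ 0.8806 ∉ [-0.5, 0.3) ⇒ out
candidate 4: (m,n)=(5,13) → π∥ = 5+13·λ ≈ 47.9361, π⊥ = 5+13·λ' ≈ 1.0639 ∉ [-0.5, 0.3) ⇒ out
candidate 5: (m,n)=(0,4) → π∥ = 0+4·λ ≈ 13.2111, π⊥ = 0+4·λ' ≈ -1.2111 ∉ [-0.5, 0.3) ⇒ out
candidate 6: (m,n)=(-6,-7) → π∥ = -6-7·λ ≈ -29.1194, π⊥ = -6-7·λ' ≈ -3.8806 ∉ [-0.5, 0.3) ⇒ out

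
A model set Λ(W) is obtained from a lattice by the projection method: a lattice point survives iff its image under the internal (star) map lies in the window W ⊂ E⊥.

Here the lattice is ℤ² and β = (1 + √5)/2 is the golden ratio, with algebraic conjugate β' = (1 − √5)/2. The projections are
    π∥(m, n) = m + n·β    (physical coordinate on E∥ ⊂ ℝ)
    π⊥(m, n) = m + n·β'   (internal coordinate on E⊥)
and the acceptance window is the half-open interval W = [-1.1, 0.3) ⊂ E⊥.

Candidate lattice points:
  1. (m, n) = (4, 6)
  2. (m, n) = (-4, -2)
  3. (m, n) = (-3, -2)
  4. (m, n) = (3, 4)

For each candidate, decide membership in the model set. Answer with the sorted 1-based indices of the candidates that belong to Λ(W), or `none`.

1

Numerically β ≈ 1.6180 and β' = −1/β ≈ -0.6180.
candidate 1: (m,n)=(4,6) → π∥ = 4+6·β ≈ 13.7082, π⊥ = 4+6·β' ≈ 0.2918 ∈ [-1.1, 0.3) ⇒ IN Λ
candidate 2: (m,n)=(-4,-2) → π∥ = -4-2·β ≈ -7.2361, π⊥ = -4-2·β' ≈ -2.7639 ∉ [-1.1, 0.3) ⇒ out
candidate 3: (m,n)=(-3,-2) → π∥ = -3-2·β ≈ -6.2361, π⊥ = -3-2·β' ≈ -1.7639 ∉ [-1.1, 0.3) ⇒ out
candidate 4: (m,n)=(3,4) → π∥ = 3+4·β ≈ 9.4721, π⊥ = 3+4·β' ≈ 0.5279 ∉ [-1.1, 0.3) ⇒ out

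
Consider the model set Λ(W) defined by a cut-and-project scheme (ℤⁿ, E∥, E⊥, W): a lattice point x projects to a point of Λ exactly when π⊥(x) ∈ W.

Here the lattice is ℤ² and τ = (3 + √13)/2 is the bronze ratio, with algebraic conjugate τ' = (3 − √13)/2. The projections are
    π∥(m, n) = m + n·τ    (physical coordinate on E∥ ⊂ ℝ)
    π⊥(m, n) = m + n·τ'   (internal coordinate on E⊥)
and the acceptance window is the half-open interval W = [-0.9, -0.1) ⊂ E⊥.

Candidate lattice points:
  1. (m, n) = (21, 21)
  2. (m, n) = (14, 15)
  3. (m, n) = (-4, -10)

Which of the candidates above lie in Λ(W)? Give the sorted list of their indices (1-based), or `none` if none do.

Compute τ' = (3−√13)/2 = -0.30278, so π⊥(m,n) = m -0.30278·n.
#1 (21,21): internal coord 21 + (21)·τ' = +14.64171; +14.64171 ∉ [-0.9, -0.1) → out
#2 (14,15): internal coord 14 + (15)·τ' = +9.45837; +9.45837 ∉ [-0.9, -0.1) → out
#3 (-4,-10): internal coord -4 + (-10)·τ' = -0.97224; -0.97224 ∉ [-0.9, -0.1) → out

none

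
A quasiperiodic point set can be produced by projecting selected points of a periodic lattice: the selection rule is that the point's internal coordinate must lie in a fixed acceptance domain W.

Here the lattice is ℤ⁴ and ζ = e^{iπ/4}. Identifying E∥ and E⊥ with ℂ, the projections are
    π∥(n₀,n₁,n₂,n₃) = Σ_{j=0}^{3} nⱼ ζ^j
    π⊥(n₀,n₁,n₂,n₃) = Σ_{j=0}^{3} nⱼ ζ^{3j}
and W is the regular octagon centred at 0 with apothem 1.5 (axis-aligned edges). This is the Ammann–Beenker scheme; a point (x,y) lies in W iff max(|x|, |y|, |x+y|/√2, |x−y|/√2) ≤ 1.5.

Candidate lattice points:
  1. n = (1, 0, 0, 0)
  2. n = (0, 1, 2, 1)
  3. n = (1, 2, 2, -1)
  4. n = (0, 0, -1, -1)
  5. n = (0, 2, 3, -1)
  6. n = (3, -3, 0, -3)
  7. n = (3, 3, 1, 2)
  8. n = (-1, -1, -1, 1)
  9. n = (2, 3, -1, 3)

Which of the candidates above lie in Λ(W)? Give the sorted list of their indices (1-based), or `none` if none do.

1, 2, 4, 8

Internal map: ζ^{3j} for j=0..3 gives (1,0), (−√2/2,√2/2), (0,−1), (√2/2,√2/2).
#1 (1, 0, 0, 0): internal (1.0000, 0.0000); octagon support 1.0000 vs apothem 1.5 → ∈ W
#2 (0, 1, 2, 1): internal (0.0000, -0.5858); octagon support 0.5858 vs apothem 1.5 → ∈ W
#3 (1, 2, 2, -1): internal (-1.1213, -1.2929); octagon support 1.7071 vs apothem 1.5 → ∉ W
#4 (0, 0, -1, -1): internal (-0.7071, 0.2929); octagon support 0.7071 vs apothem 1.5 → ∈ W
#5 (0, 2, 3, -1): internal (-2.1213, -2.2929); octagon support 3.1213 vs apothem 1.5 → ∉ W
#6 (3, -3, 0, -3): internal (3.0000, -4.2426); octagon support 5.1213 vs apothem 1.5 → ∉ W
#7 (3, 3, 1, 2): internal (2.2929, 2.5355); octagon support 3.4142 vs apothem 1.5 → ∉ W
#8 (-1, -1, -1, 1): internal (0.4142, 1.0000); octagon support 1.0000 vs apothem 1.5 → ∈ W
#9 (2, 3, -1, 3): internal (2.0000, 5.2426); octagon support 5.2426 vs apothem 1.5 → ∉ W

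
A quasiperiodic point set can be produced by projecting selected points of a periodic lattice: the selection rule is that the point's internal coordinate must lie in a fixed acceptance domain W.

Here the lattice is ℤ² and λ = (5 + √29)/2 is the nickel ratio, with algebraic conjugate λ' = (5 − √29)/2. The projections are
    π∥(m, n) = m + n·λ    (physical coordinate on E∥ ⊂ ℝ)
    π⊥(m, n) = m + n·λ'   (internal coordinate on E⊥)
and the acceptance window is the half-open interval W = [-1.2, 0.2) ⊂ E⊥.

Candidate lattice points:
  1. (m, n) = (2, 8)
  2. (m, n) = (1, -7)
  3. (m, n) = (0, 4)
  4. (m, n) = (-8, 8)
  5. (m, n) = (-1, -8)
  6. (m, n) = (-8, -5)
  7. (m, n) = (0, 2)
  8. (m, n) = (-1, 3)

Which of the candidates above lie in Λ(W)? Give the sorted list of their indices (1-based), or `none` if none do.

3, 7

λ' = (5−√29)/2 ≈ -0.1926.
[1] lift (2,8): star map gives 0.4593; window check -1.2 ≤ 0.4593 < 0.2 is false → out
[2] lift (1,-7): star map gives 2.3481; window check -1.2 ≤ 2.3481 < 0.2 is false → out
[3] lift (0,4): star map gives -0.7703; window check -1.2 ≤ -0.7703 < 0.2 is true → IN Λ
[4] lift (-8,8): star map gives -9.5407; window check -1.2 ≤ -9.5407 < 0.2 is false → out
[5] lift (-1,-8): star map gives 0.5407; window check -1.2 ≤ 0.5407 < 0.2 is false → out
[6] lift (-8,-5): star map gives -7.0371; window check -1.2 ≤ -7.0371 < 0.2 is false → out
[7] lift (0,2): star map gives -0.3852; window check -1.2 ≤ -0.3852 < 0.2 is true → IN Λ
[8] lift (-1,3): star map gives -1.5777; window check -1.2 ≤ -1.5777 < 0.2 is false → out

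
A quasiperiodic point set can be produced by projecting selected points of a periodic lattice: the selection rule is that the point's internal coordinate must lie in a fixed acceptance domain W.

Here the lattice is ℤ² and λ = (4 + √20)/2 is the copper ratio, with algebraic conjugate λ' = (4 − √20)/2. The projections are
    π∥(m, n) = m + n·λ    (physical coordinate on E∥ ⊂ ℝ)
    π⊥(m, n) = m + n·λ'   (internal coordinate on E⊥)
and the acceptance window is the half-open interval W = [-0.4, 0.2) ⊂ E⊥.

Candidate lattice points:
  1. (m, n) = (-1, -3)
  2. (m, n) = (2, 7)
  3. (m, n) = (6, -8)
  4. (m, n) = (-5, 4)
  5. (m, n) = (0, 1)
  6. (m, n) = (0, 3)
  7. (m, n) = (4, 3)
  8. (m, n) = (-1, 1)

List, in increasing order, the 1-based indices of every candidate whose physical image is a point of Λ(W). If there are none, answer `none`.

1, 5

Numerically λ ≈ 4.2361 and λ' = −1/λ ≈ -0.2361.
candidate 1: (m,n)=(-1,-3) → π∥ = -1-3·λ ≈ -13.7082, π⊥ = -1-3·λ' ≈ -0.2918 ∈ [-0.4, 0.2) ⇒ IN Λ
candidate 2: (m,n)=(2,7) → π∥ = 2+7·λ ≈ 31.6525, π⊥ = 2+7·λ' ≈ 0.3475 ∉ [-0.4, 0.2) ⇒ out
candidate 3: (m,n)=(6,-8) → π∥ = 6-8·λ ≈ -27.8885, π⊥ = 6-8·λ' ≈ 7.8885 ∉ [-0.4, 0.2) ⇒ out
candidate 4: (m,n)=(-5,4) → π∥ = -5+4·λ ≈ 11.9443, π⊥ = -5+4·λ' ≈ -5.9443 ∉ [-0.4, 0.2) ⇒ out
candidate 5: (m,n)=(0,1) → π∥ = 0+1·λ ≈ 4.2361, π⊥ = 0+1·λ' ≈ -0.2361 ∈ [-0.4, 0.2) ⇒ IN Λ
candidate 6: (m,n)=(0,3) → π∥ = 0+3·λ ≈ 12.7082, π⊥ = 0+3·λ' ≈ -0.7082 ∉ [-0.4, 0.2) ⇒ out
candidate 7: (m,n)=(4,3) → π∥ = 4+3·λ ≈ 16.7082, π⊥ = 4+3·λ' ≈ 3.2918 ∉ [-0.4, 0.2) ⇒ out
candidate 8: (m,n)=(-1,1) → π∥ = -1+1·λ ≈ 3.2361, π⊥ = -1+1·λ' ≈ -1.2361 ∉ [-0.4, 0.2) ⇒ out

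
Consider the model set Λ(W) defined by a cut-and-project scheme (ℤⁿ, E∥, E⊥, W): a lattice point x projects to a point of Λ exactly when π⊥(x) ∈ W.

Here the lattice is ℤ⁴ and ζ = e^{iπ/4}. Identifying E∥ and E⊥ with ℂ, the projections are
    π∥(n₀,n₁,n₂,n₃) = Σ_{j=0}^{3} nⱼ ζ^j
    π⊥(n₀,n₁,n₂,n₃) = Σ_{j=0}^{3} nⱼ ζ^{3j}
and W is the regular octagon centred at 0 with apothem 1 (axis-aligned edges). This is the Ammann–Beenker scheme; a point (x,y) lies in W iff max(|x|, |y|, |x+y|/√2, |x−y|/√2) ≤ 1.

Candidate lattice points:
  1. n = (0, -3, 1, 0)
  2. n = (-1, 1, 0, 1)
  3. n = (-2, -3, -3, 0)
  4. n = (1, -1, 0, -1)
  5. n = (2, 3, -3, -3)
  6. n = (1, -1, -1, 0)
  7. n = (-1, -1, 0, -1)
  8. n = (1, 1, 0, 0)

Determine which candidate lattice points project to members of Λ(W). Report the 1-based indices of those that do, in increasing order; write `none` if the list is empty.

π⊥(n) = n₀ + n₁ζ³ + n₂ζ⁶ + n₃ζ⁹ where ζ = e^{iπ/4}.
candidate 1: n = (0, -3, 1, 0) → π⊥ ≈ (+2.12132, -3.12132); max(|x|,|y|,|x±y|/√2) = 3.70711 > 1 ⇒ ∉ W
candidate 2: n = (-1, 1, 0, 1) → π⊥ ≈ (-1.00000, +1.41421); max(|x|,|y|,|x±y|/√2) = 1.70711 > 1 ⇒ ∉ W
candidate 3: n = (-2, -3, -3, 0) → π⊥ ≈ (+0.12132, +0.87868); max(|x|,|y|,|x±y|/√2) = 0.87868 ≤ 1 ⇒ ∈ W
candidate 4: n = (1, -1, 0, -1) → π⊥ ≈ (+1.00000, -1.41421); max(|x|,|y|,|x±y|/√2) = 1.70711 > 1 ⇒ ∉ W
candidate 5: n = (2, 3, -3, -3) → π⊥ ≈ (-2.24264, +3.00000); max(|x|,|y|,|x±y|/√2) = 3.70711 > 1 ⇒ ∉ W
candidate 6: n = (1, -1, -1, 0) → π⊥ ≈ (+1.70711, +0.29289); max(|x|,|y|,|x±y|/√2) = 1.70711 > 1 ⇒ ∉ W
candidate 7: n = (-1, -1, 0, -1) → π⊥ ≈ (-1.00000, -1.41421); max(|x|,|y|,|x±y|/√2) = 1.70711 > 1 ⇒ ∉ W
candidate 8: n = (1, 1, 0, 0) → π⊥ ≈ (+0.29289, +0.70711); max(|x|,|y|,|x±y|/√2) = 0.70711 ≤ 1 ⇒ ∈ W

3, 8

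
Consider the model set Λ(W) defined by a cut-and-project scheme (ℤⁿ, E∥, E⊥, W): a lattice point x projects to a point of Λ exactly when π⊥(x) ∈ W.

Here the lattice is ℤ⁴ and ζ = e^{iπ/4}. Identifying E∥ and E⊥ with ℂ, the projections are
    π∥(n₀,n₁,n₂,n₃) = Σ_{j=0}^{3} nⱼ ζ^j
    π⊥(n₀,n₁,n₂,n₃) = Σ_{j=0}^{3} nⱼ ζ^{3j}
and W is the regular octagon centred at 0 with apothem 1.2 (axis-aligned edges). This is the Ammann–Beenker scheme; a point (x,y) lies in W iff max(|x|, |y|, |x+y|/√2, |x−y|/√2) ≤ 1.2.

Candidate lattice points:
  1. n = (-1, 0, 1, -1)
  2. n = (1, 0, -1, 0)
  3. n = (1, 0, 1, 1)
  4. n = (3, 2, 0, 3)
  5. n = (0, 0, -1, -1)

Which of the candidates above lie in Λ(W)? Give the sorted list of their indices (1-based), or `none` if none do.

5

With ζ = e^{iπ/4} the internal vectors are ζ^0,ζ^3,ζ^6,ζ^9.
candidate 1: n = (-1, 0, 1, -1) → π⊥ ≈ (-1.7071, -1.7071); max(|x|,|y|,|x±y|/√2) = 2.4142 > 1.2 ⇒ ∉ W
candidate 2: n = (1, 0, -1, 0) → π⊥ ≈ (+1.0000, +1.0000); max(|x|,|y|,|x±y|/√2) = 1.4142 > 1.2 ⇒ ∉ W
candidate 3: n = (1, 0, 1, 1) → π⊥ ≈ (+1.7071, -0.2929); max(|x|,|y|,|x±y|/√2) = 1.7071 > 1.2 ⇒ ∉ W
candidate 4: n = (3, 2, 0, 3) → π⊥ ≈ (+3.7071, +3.5355); max(|x|,|y|,|x±y|/√2) = 5.1213 > 1.2 ⇒ ∉ W
candidate 5: n = (0, 0, -1, -1) → π⊥ ≈ (-0.7071, +0.2929); max(|x|,|y|,|x±y|/√2) = 0.7071 ≤ 1.2 ⇒ ∈ W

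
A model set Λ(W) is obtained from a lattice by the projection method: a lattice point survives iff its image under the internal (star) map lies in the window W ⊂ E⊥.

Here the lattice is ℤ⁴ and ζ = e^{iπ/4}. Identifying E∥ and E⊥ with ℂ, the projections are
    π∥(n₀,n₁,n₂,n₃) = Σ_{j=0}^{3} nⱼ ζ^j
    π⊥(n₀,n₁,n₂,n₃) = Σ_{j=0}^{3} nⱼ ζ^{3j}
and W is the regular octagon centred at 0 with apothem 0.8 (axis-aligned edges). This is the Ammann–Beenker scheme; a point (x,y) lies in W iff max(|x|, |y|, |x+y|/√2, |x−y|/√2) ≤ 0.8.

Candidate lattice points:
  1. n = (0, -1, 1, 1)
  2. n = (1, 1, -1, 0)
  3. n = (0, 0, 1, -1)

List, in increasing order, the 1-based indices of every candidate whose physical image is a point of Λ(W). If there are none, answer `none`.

none

With ζ = e^{iπ/4} the internal vectors are ζ^0,ζ^3,ζ^6,ζ^9.
candidate 1: n = (0, -1, 1, 1) → π⊥ ≈ (+1.41421, -1.00000); max(|x|,|y|,|x±y|/√2) = 1.70711 > 0.8 ⇒ ∉ W
candidate 2: n = (1, 1, -1, 0) → π⊥ ≈ (+0.29289, +1.70711); max(|x|,|y|,|x±y|/√2) = 1.70711 > 0.8 ⇒ ∉ W
candidate 3: n = (0, 0, 1, -1) → π⊥ ≈ (-0.70711, -1.70711); max(|x|,|y|,|x±y|/√2) = 1.70711 > 0.8 ⇒ ∉ W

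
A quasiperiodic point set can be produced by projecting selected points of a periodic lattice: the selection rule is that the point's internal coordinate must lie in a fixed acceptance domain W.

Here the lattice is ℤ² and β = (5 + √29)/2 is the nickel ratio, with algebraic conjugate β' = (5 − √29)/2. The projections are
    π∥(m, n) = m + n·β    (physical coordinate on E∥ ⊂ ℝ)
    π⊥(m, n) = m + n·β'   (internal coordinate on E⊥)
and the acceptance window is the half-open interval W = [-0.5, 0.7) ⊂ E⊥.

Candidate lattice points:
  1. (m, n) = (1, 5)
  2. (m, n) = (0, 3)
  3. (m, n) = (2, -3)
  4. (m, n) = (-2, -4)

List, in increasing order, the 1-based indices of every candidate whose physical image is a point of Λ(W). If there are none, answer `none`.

Compute β' = (5−√29)/2 = -0.19258, so π⊥(m,n) = m -0.19258·n.
#1 (1,5): internal coord 1 + (5)·β' = +0.03709; +0.03709 ∈ [-0.5, 0.7) → IN Λ
#2 (0,3): internal coord 0 + (3)·β' = -0.57775; -0.57775 ∉ [-0.5, 0.7) → out
#3 (2,-3): internal coord 2 + (-3)·β' = +2.57775; +2.57775 ∉ [-0.5, 0.7) → out
#4 (-2,-4): internal coord -2 + (-4)·β' = -1.22967; -1.22967 ∉ [-0.5, 0.7) → out

1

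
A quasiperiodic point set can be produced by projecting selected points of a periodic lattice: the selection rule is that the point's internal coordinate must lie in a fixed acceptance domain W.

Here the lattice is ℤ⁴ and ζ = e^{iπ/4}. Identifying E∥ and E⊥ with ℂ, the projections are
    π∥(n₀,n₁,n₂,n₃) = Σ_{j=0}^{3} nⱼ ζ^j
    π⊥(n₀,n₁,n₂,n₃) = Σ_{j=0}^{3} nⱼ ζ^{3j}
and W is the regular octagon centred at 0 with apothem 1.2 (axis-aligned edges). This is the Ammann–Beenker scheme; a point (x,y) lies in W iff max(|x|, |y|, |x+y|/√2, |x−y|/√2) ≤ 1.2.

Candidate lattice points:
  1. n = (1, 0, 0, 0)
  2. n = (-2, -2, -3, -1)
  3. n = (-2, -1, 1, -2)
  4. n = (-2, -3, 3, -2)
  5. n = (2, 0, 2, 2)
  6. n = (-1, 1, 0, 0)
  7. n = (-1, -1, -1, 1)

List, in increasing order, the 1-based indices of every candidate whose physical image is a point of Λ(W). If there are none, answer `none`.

1, 7

Internal map: ζ^{3j} for j=0..3 gives (1,0), (−√2/2,√2/2), (0,−1), (√2/2,√2/2).
#1 (1, 0, 0, 0): internal (1.0000, 0.0000); octagon support 1.0000 vs apothem 1.2 → ∈ W
#2 (-2, -2, -3, -1): internal (-1.2929, 0.8787); octagon support 1.5355 vs apothem 1.2 → ∉ W
#3 (-2, -1, 1, -2): internal (-2.7071, -3.1213); octagon support 4.1213 vs apothem 1.2 → ∉ W
#4 (-2, -3, 3, -2): internal (-1.2929, -6.5355); octagon support 6.5355 vs apothem 1.2 → ∉ W
#5 (2, 0, 2, 2): internal (3.4142, -0.5858); octagon support 3.4142 vs apothem 1.2 → ∉ W
#6 (-1, 1, 0, 0): internal (-1.7071, 0.7071); octagon support 1.7071 vs apothem 1.2 → ∉ W
#7 (-1, -1, -1, 1): internal (0.4142, 1.0000); octagon support 1.0000 vs apothem 1.2 → ∈ W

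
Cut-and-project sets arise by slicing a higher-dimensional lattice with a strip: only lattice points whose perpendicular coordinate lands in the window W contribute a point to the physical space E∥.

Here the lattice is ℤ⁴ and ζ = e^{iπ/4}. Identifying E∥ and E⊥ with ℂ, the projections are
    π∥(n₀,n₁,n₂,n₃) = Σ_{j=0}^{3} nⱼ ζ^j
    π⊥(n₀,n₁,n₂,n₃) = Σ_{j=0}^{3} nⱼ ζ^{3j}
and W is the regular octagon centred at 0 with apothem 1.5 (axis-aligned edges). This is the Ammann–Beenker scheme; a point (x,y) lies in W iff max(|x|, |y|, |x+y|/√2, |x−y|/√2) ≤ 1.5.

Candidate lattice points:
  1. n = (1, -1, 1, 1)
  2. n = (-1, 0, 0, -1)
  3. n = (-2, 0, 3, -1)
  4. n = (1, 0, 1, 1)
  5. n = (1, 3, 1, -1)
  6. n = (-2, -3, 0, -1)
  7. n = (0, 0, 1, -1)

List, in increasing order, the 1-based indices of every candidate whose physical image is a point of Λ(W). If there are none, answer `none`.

With ζ = e^{iπ/4} the internal vectors are ζ^0,ζ^3,ζ^6,ζ^9.
candidate 1: n = (1, -1, 1, 1) → π⊥ ≈ (+2.4142, -1.0000); max(|x|,|y|,|x±y|/√2) = 2.4142 > 1.5 ⇒ ∉ W
candidate 2: n = (-1, 0, 0, -1) → π⊥ ≈ (-1.7071, -0.7071); max(|x|,|y|,|x±y|/√2) = 1.7071 > 1.5 ⇒ ∉ W
candidate 3: n = (-2, 0, 3, -1) → π⊥ ≈ (-2.7071, -3.7071); max(|x|,|y|,|x±y|/√2) = 4.5355 > 1.5 ⇒ ∉ W
candidate 4: n = (1, 0, 1, 1) → π⊥ ≈ (+1.7071, -0.2929); max(|x|,|y|,|x±y|/√2) = 1.7071 > 1.5 ⇒ ∉ W
candidate 5: n = (1, 3, 1, -1) → π⊥ ≈ (-1.8284, +0.4142); max(|x|,|y|,|x±y|/√2) = 1.8284 > 1.5 ⇒ ∉ W
candidate 6: n = (-2, -3, 0, -1) → π⊥ ≈ (-0.5858, -2.8284); max(|x|,|y|,|x±y|/√2) = 2.8284 > 1.5 ⇒ ∉ W
candidate 7: n = (0, 0, 1, -1) → π⊥ ≈ (-0.7071, -1.7071); max(|x|,|y|,|x±y|/√2) = 1.7071 > 1.5 ⇒ ∉ W

none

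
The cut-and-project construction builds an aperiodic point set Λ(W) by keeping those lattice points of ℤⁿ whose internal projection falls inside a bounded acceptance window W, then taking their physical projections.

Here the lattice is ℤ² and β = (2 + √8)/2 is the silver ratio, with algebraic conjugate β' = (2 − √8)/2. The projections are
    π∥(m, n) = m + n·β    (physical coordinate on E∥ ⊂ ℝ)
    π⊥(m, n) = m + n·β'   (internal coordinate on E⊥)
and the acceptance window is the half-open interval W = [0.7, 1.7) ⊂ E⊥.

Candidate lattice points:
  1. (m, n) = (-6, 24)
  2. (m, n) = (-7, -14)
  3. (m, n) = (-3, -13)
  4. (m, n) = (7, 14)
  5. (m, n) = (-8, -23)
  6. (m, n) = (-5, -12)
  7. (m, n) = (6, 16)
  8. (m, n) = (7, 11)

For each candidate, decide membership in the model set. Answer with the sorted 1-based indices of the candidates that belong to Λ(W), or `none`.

β' = (2−√8)/2 ≈ -0.414214.
[1] lift (-6,24): star map gives -15.941125; window check 0.7 ≤ -15.941125 < 1.7 is false → out
[2] lift (-7,-14): star map gives -1.201010; window check 0.7 ≤ -1.201010 < 1.7 is false → out
[3] lift (-3,-13): star map gives 2.384776; window check 0.7 ≤ 2.384776 < 1.7 is false → out
[4] lift (7,14): star map gives 1.201010; window check 0.7 ≤ 1.201010 < 1.7 is true → IN Λ
[5] lift (-8,-23): star map gives 1.526912; window check 0.7 ≤ 1.526912 < 1.7 is true → IN Λ
[6] lift (-5,-12): star map gives -0.029437; window check 0.7 ≤ -0.029437 < 1.7 is false → out
[7] lift (6,16): star map gives -0.627417; window check 0.7 ≤ -0.627417 < 1.7 is false → out
[8] lift (7,11): star map gives 2.443651; window check 0.7 ≤ 2.443651 < 1.7 is false → out

4, 5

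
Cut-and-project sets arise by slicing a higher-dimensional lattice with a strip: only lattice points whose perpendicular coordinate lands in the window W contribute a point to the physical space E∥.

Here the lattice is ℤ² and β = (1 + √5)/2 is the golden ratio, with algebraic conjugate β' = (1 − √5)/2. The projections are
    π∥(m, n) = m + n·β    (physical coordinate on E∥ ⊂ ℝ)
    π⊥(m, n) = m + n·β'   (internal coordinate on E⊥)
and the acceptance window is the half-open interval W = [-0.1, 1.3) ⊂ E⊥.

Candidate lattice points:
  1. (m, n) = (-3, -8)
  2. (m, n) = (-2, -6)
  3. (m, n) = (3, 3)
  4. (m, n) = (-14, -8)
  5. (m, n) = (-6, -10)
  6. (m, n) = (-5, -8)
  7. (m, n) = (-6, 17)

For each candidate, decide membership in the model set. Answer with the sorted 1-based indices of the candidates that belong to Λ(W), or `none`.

3, 5, 6

Numerically β ≈ 1.61803 and β' = −1/β ≈ -0.61803.
candidate 1: (m,n)=(-3,-8) → π∥ = -3-8·β ≈ -15.94427, π⊥ = -3-8·β' ≈ 1.94427 ∉ [-0.1, 1.3) ⇒ out
candidate 2: (m,n)=(-2,-6) → π∥ = -2-6·β ≈ -11.70820, π⊥ = -2-6·β' ≈ 1.70820 ∉ [-0.1, 1.3) ⇒ out
candidate 3: (m,n)=(3,3) → π∥ = 3+3·β ≈ 7.85410, π⊥ = 3+3·β' ≈ 1.14590 ∈ [-0.1, 1.3) ⇒ IN Λ
candidate 4: (m,n)=(-14,-8) → π∥ = -14-8·β ≈ -26.94427, π⊥ = -14-8·β' ≈ -9.05573 ∉ [-0.1, 1.3) ⇒ out
candidate 5: (m,n)=(-6,-10) → π∥ = -6-10·β ≈ -22.18034, π⊥ = -6-10·β' ≈ 0.18034 ∈ [-0.1, 1.3) ⇒ IN Λ
candidate 6: (m,n)=(-5,-8) → π∥ = -5-8·β ≈ -17.94427, π⊥ = -5-8·β' ≈ -0.05573 ∈ [-0.1, 1.3) ⇒ IN Λ
candidate 7: (m,n)=(-6,17) → π∥ = -6+17·β ≈ 21.50658, π⊥ = -6+17·β' ≈ -16.50658 ∉ [-0.1, 1.3) ⇒ out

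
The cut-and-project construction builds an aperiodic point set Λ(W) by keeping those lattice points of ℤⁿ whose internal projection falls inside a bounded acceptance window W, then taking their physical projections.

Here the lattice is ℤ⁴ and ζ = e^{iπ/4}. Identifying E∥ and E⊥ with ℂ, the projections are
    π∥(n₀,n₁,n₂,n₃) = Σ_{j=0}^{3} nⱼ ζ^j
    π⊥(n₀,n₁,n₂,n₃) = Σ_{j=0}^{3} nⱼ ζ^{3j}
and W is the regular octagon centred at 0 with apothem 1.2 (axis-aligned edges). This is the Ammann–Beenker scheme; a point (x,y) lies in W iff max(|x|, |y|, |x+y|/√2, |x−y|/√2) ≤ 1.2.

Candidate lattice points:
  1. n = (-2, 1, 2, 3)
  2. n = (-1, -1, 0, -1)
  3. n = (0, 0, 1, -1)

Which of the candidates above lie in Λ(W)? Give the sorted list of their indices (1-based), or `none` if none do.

1

With ζ = e^{iπ/4} the internal vectors are ζ^0,ζ^3,ζ^6,ζ^9.
#1 (-2, 1, 2, 3): internal (-0.58579, 0.82843); octagon support 1.00000 vs apothem 1.2 → ∈ W
#2 (-1, -1, 0, -1): internal (-1.00000, -1.41421); octagon support 1.70711 vs apothem 1.2 → ∉ W
#3 (0, 0, 1, -1): internal (-0.70711, -1.70711); octagon support 1.70711 vs apothem 1.2 → ∉ W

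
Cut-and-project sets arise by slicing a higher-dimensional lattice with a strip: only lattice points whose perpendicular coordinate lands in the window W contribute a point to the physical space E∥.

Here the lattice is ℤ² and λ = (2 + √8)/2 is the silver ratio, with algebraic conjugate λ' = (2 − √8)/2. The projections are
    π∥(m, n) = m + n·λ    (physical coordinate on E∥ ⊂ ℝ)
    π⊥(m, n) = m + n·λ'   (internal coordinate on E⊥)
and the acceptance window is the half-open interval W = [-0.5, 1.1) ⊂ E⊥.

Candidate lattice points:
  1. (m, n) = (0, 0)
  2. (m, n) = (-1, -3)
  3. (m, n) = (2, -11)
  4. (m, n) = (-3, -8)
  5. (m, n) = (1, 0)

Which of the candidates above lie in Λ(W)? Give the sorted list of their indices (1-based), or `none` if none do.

1, 2, 4, 5

Numerically λ ≈ 2.414214 and λ' = −1/λ ≈ -0.414214.
candidate 1: (m,n)=(0,0) → π∥ = 0+0·λ ≈ 0.000000, π⊥ = 0+0·λ' ≈ 0.000000 ∈ [-0.5, 1.1) ⇒ IN Λ
candidate 2: (m,n)=(-1,-3) → π∥ = -1-3·λ ≈ -8.242641, π⊥ = -1-3·λ' ≈ 0.242641 ∈ [-0.5, 1.1) ⇒ IN Λ
candidate 3: (m,n)=(2,-11) → π∥ = 2-11·λ ≈ -24.556349, π⊥ = 2-11·λ' ≈ 6.556349 ∉ [-0.5, 1.1) ⇒ out
candidate 4: (m,n)=(-3,-8) → π∥ = -3-8·λ ≈ -22.313708, π⊥ = -3-8·λ' ≈ 0.313708 ∈ [-0.5, 1.1) ⇒ IN Λ
candidate 5: (m,n)=(1,0) → π∥ = 1+0·λ ≈ 1.000000, π⊥ = 1+0·λ' ≈ 1.000000 ∈ [-0.5, 1.1) ⇒ IN Λ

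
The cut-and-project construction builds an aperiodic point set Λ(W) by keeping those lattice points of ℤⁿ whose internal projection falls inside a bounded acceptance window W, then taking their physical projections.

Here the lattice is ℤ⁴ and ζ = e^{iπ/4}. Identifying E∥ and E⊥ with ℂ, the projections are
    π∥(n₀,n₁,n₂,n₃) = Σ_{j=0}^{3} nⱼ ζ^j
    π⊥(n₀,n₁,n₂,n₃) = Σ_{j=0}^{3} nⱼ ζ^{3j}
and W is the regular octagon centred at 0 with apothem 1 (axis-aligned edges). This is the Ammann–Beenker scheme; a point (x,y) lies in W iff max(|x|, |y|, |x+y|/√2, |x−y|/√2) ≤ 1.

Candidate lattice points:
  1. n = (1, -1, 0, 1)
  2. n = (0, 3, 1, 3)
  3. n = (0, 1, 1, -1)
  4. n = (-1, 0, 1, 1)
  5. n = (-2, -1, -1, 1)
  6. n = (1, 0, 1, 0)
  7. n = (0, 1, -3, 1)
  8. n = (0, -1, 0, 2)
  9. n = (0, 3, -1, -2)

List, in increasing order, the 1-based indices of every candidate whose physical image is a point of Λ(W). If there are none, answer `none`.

Internal map: ζ^{3j} for j=0..3 gives (1,0), (−√2/2,√2/2), (0,−1), (√2/2,√2/2).
candidate 1: n = (1, -1, 0, 1) → π⊥ ≈ (+2.4142, +0.0000); max(|x|,|y|,|x±y|/√2) = 2.4142 > 1 ⇒ ∉ W
candidate 2: n = (0, 3, 1, 3) → π⊥ ≈ (+0.0000, +3.2426); max(|x|,|y|,|x±y|/√2) = 3.2426 > 1 ⇒ ∉ W
candidate 3: n = (0, 1, 1, -1) → π⊥ ≈ (-1.4142, -1.0000); max(|x|,|y|,|x±y|/√2) = 1.7071 > 1 ⇒ ∉ W
candidate 4: n = (-1, 0, 1, 1) → π⊥ ≈ (-0.2929, -0.2929); max(|x|,|y|,|x±y|/√2) = 0.4142 ≤ 1 ⇒ ∈ W
candidate 5: n = (-2, -1, -1, 1) → π⊥ ≈ (-0.5858, +1.0000); max(|x|,|y|,|x±y|/√2) = 1.1213 > 1 ⇒ ∉ W
candidate 6: n = (1, 0, 1, 0) → π⊥ ≈ (+1.0000, -1.0000); max(|x|,|y|,|x±y|/√2) = 1.4142 > 1 ⇒ ∉ W
candidate 7: n = (0, 1, -3, 1) → π⊥ ≈ (+0.0000, +4.4142); max(|x|,|y|,|x±y|/√2) = 4.4142 > 1 ⇒ ∉ W
candidate 8: n = (0, -1, 0, 2) → π⊥ ≈ (+2.1213, +0.7071); max(|x|,|y|,|x±y|/√2) = 2.1213 > 1 ⇒ ∉ W
candidate 9: n = (0, 3, -1, -2) → π⊥ ≈ (-3.5355, +1.7071); max(|x|,|y|,|x±y|/√2) = 3.7071 > 1 ⇒ ∉ W

4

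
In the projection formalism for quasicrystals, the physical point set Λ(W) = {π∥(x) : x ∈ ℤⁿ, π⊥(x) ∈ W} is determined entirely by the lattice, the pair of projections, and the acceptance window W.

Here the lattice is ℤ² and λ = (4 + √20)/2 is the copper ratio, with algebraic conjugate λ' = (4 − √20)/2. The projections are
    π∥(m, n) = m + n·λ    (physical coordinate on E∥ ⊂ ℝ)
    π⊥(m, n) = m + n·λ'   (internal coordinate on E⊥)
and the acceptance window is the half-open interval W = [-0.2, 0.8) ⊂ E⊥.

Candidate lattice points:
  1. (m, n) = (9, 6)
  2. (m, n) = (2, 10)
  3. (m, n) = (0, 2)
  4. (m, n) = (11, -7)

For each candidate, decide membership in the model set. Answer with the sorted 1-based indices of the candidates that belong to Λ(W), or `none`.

λ' = (4−√20)/2 ≈ -0.2361.
#1 (9,6): internal coord 9 + (6)·λ' = +7.5836; +7.5836 ∉ [-0.2, 0.8) → out
#2 (2,10): internal coord 2 + (10)·λ' = -0.3607; -0.3607 ∉ [-0.2, 0.8) → out
#3 (0,2): internal coord 0 + (2)·λ' = -0.4721; -0.4721 ∉ [-0.2, 0.8) → out
#4 (11,-7): internal coord 11 + (-7)·λ' = +12.6525; +12.6525 ∉ [-0.2, 0.8) → out

none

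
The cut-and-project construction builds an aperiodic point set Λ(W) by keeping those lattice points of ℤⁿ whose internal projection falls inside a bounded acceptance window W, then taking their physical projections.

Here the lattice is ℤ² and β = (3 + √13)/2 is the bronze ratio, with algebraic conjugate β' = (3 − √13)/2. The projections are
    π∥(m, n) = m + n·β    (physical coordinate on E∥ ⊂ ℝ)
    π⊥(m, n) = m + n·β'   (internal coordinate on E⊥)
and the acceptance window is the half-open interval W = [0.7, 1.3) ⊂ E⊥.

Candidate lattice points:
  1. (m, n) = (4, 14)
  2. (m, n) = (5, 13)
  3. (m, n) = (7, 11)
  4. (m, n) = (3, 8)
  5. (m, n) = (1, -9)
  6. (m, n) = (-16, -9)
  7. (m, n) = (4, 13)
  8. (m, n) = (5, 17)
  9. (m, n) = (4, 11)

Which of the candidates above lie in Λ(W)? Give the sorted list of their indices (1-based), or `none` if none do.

β' = (3−√13)/2 ≈ -0.302776.
#1 (4,14): internal coord 4 + (14)·β' = -0.238859; -0.238859 ∉ [0.7, 1.3) → out
#2 (5,13): internal coord 5 + (13)·β' = +1.063917; +1.063917 ∈ [0.7, 1.3) → IN Λ
#3 (7,11): internal coord 7 + (11)·β' = +3.669468; +3.669468 ∉ [0.7, 1.3) → out
#4 (3,8): internal coord 3 + (8)·β' = +0.577795; +0.577795 ∉ [0.7, 1.3) → out
#5 (1,-9): internal coord 1 + (-9)·β' = +3.724981; +3.724981 ∉ [0.7, 1.3) → out
#6 (-16,-9): internal coord -16 + (-9)·β' = -13.275019; -13.275019 ∉ [0.7, 1.3) → out
#7 (4,13): internal coord 4 + (13)·β' = +0.063917; +0.063917 ∉ [0.7, 1.3) → out
#8 (5,17): internal coord 5 + (17)·β' = -0.147186; -0.147186 ∉ [0.7, 1.3) → out
#9 (4,11): internal coord 4 + (11)·β' = +0.669468; +0.669468 ∉ [0.7, 1.3) → out

2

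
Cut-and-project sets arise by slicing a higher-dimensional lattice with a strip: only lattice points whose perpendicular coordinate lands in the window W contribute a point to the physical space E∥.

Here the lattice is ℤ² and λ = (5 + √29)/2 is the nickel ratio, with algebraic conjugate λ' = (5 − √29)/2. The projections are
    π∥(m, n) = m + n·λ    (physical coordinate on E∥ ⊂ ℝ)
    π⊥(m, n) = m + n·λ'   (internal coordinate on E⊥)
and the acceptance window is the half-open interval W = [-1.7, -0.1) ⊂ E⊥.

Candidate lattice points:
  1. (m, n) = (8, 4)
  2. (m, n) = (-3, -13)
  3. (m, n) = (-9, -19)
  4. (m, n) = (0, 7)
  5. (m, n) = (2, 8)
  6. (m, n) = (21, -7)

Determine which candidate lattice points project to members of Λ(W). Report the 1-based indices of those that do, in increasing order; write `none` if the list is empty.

Compute λ' = (5−√29)/2 = -0.19258, so π⊥(m,n) = m -0.19258·n.
candidate 1: (m,n)=(8,4) → π∥ = 8+4·λ ≈ 28.77033, π⊥ = 8+4·λ' ≈ 7.22967 ∉ [-1.7, -0.1) ⇒ out
candidate 2: (m,n)=(-3,-13) → π∥ = -3-13·λ ≈ -70.50357, π⊥ = -3-13·λ' ≈ -0.49643 ∈ [-1.7, -0.1) ⇒ IN Λ
candidate 3: (m,n)=(-9,-19) → π∥ = -9-19·λ ≈ -107.65907, π⊥ = -9-19·λ' ≈ -5.34093 ∉ [-1.7, -0.1) ⇒ out
candidate 4: (m,n)=(0,7) → π∥ = 0+7·λ ≈ 36.34808, π⊥ = 0+7·λ' ≈ -1.34808 ∈ [-1.7, -0.1) ⇒ IN Λ
candidate 5: (m,n)=(2,8) → π∥ = 2+8·λ ≈ 43.54066, π⊥ = 2+8·λ' ≈ 0.45934 ∉ [-1.7, -0.1) ⇒ out
candidate 6: (m,n)=(21,-7) → π∥ = 21-7·λ ≈ -15.34808, π⊥ = 21-7·λ' ≈ 22.34808 ∉ [-1.7, -0.1) ⇒ out

2, 4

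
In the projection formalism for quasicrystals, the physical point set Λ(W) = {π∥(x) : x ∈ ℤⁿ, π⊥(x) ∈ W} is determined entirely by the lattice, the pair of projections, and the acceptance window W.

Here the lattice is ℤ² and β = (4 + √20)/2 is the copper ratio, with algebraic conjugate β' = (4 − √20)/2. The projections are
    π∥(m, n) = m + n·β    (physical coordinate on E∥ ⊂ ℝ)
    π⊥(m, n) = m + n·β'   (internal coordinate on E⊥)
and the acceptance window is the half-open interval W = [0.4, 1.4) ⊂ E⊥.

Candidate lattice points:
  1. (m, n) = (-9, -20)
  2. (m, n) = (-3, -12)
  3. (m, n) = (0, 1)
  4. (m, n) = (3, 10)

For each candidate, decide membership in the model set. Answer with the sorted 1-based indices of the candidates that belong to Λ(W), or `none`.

Compute β' = (4−√20)/2 = -0.236068, so π⊥(m,n) = m -0.236068·n.
#1 (-9,-20): internal coord -9 + (-20)·β' = -4.278640; -4.278640 ∉ [0.4, 1.4) → out
#2 (-3,-12): internal coord -3 + (-12)·β' = -0.167184; -0.167184 ∉ [0.4, 1.4) → out
#3 (0,1): internal coord 0 + (1)·β' = -0.236068; -0.236068 ∉ [0.4, 1.4) → out
#4 (3,10): internal coord 3 + (10)·β' = +0.639320; +0.639320 ∈ [0.4, 1.4) → IN Λ

4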